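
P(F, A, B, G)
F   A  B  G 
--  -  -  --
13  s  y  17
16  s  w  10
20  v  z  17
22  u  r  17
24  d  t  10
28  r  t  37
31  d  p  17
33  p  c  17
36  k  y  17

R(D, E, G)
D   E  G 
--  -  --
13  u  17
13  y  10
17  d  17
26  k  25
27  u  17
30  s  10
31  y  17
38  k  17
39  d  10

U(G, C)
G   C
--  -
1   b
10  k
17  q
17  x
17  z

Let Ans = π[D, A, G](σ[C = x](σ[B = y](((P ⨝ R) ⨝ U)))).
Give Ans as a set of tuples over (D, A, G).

{(13, k, 17), (13, s, 17), (17, k, 17), (17, s, 17), (27, k, 17), (27, s, 17), (31, k, 17), (31, s, 17), (38, k, 17), (38, s, 17)}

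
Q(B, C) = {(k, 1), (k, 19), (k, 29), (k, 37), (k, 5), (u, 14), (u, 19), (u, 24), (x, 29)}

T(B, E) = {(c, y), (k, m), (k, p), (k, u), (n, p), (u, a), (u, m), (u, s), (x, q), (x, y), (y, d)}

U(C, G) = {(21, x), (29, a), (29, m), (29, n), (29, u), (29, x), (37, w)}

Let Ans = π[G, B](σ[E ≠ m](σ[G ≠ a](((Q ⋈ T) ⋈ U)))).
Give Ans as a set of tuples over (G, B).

{(m, k), (m, x), (n, k), (n, x), (u, k), (u, x), (w, k), (x, k), (x, x)}

Joining Q and T on B yields {(k, 1, m), (k, 1, p), (k, 1, u), (k, 19, m), (k, 19, p), (k, 19, u), (k, 29, m), (k, 29, p), (k, 29, u), (k, 37, m), (k, 37, p), (k, 37, u), (k, 5, m), (k, 5, p), (k, 5, u), (u, 14, a), (u, 14, m), (u, 14, s), (u, 19, a), (u, 19, m), (u, 19, s), (u, 24, a), (u, 24, m), (u, 24, s), (x, 29, q), (x, 29, y)}.
Joining (Q ⋈ T) and U on C yields {(k, 29, m, a), (k, 29, m, m), (k, 29, m, n), (k, 29, m, u), (k, 29, m, x), (k, 29, p, a), (k, 29, p, m), (k, 29, p, n), (k, 29, p, u), (k, 29, p, x), (k, 29, u, a), (k, 29, u, m), (k, 29, u, n), (k, 29, u, u), (k, 29, u, x), (k, 37, m, w), (k, 37, p, w), (k, 37, u, w), (x, 29, q, a), (x, 29, q, m), (x, 29, q, n), (x, 29, q, u), (x, 29, q, x), (x, 29, y, a), (x, 29, y, m), (x, 29, y, n), (x, 29, y, u), (x, 29, y, x)}.
Filtering on G ≠ a leaves {(k, 29, m, m), (k, 29, m, n), (k, 29, m, u), (k, 29, m, x), (k, 29, p, m), (k, 29, p, n), (k, 29, p, u), (k, 29, p, x), (k, 29, u, m), (k, 29, u, n), (k, 29, u, u), (k, 29, u, x), (k, 37, m, w), (k, 37, p, w), (k, 37, u, w), (x, 29, q, m), (x, 29, q, n), (x, 29, q, u), (x, 29, q, x), (x, 29, y, m), (x, 29, y, n), (x, 29, y, u), (x, 29, y, x)}.
Filtering on E ≠ m leaves {(k, 29, p, m), (k, 29, p, n), (k, 29, p, u), (k, 29, p, x), (k, 29, u, m), (k, 29, u, n), (k, 29, u, u), (k, 29, u, x), (k, 37, p, w), (k, 37, u, w), (x, 29, q, m), (x, 29, q, n), (x, 29, q, u), (x, 29, q, x), (x, 29, y, m), (x, 29, y, n), (x, 29, y, u), (x, 29, y, x)}.
π_{G, B} gives {(m, k), (m, x), (n, k), (n, x), (u, k), (u, x), (w, k), (x, k), (x, x)} (9 duplicate(s) eliminated).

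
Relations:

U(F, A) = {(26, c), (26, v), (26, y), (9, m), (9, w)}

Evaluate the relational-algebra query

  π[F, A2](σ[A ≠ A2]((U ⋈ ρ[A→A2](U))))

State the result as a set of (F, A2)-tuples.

{(26, c), (26, v), (26, y), (9, m), (9, w)}

ρ[A→A2]: schema becomes (F, A2); tuples unchanged.
Joining U and ρ[A→A2](U) on F yields {(26, c, c), (26, c, v), (26, c, y), (26, v, c), (26, v, v), (26, v, y), (26, y, c), (26, y, v), (26, y, y), (9, m, m), (9, m, w), (9, w, m), (9, w, w)}.
σ[A ≠ A2]: keep tuples satisfying A ≠ A2 → {(26, c, v), (26, c, y), (26, v, c), (26, v, y), (26, y, c), (26, y, v), (9, m, w), (9, w, m)}
Projecting to F, A2 (3 duplicate(s) eliminated): {(26, c), (26, v), (26, y), (9, m), (9, w)}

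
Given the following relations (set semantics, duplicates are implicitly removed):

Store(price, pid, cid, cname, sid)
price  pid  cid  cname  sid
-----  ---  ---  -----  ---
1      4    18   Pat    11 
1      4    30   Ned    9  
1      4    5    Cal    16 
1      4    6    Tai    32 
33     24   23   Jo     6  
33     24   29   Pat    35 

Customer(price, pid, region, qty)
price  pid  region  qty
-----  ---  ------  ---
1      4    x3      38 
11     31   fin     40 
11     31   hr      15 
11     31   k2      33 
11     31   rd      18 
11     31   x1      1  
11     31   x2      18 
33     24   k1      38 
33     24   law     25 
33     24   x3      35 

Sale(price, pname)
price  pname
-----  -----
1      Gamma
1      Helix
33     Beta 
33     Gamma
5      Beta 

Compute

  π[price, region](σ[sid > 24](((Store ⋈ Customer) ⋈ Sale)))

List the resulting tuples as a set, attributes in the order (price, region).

{(1, x3), (33, k1), (33, law), (33, x3)}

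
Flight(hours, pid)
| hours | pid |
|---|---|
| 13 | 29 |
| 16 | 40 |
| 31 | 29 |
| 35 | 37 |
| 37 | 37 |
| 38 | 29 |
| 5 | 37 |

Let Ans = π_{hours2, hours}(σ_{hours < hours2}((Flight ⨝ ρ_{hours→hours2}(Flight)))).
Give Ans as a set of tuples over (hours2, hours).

ρ[hours→hours2]: schema becomes (hours2, pid); tuples unchanged.
Joining Flight and ρ_{hours→hours2}(Flight) on pid yields {(13, 29, 13), (13, 29, 31), (13, 29, 38), (16, 40, 16), (31, 29, 13), (31, 29, 31), (31, 29, 38), (35, 37, 35), (35, 37, 37), (35, 37, 5), (37, 37, 35), (37, 37, 37), (37, 37, 5), (38, 29, 13), (38, 29, 31), (38, 29, 38), (5, 37, 35), (5, 37, 37), (5, 37, 5)}.
Apply σ_{hours < hours2}; surviving tuples: {(13, 29, 31), (13, 29, 38), (31, 29, 38), (35, 37, 37), (5, 37, 35), (5, 37, 37)}
Projecting to hours2, hours: {(31, 13), (35, 5), (37, 35), (37, 5), (38, 13), (38, 31)}

{(31, 13), (35, 5), (37, 35), (37, 5), (38, 13), (38, 31)}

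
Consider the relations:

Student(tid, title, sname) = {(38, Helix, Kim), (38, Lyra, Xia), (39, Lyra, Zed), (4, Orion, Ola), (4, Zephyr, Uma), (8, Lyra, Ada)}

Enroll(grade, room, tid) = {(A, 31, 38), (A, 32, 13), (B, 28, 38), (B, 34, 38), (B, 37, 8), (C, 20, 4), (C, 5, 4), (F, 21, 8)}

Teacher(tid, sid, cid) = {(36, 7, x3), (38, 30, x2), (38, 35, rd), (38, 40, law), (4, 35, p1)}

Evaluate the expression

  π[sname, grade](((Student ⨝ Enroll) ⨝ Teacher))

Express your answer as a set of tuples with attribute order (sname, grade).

Student ⋈ Enroll (natural join on tid): {(38, Helix, Kim, A, 31), (38, Helix, Kim, B, 28), (38, Helix, Kim, B, 34), (38, Lyra, Xia, A, 31), (38, Lyra, Xia, B, 28), (38, Lyra, Xia, B, 34), (4, Orion, Ola, C, 20), (4, Orion, Ola, C, 5), (4, Zephyr, Uma, C, 20), (4, Zephyr, Uma, C, 5), (8, Lyra, Ada, B, 37), (8, Lyra, Ada, F, 21)}
(Student ⨝ Enroll) ⋈ Teacher (natural join on tid): {(38, Helix, Kim, A, 31, 30, x2), (38, Helix, Kim, A, 31, 35, rd), (38, Helix, Kim, A, 31, 40, law), (38, Helix, Kim, B, 28, 30, x2), (38, Helix, Kim, B, 28, 35, rd), (38, Helix, Kim, B, 28, 40, law), (38, Helix, Kim, B, 34, 30, x2), (38, Helix, Kim, B, 34, 35, rd), (38, Helix, Kim, B, 34, 40, law), (38, Lyra, Xia, A, 31, 30, x2), (38, Lyra, Xia, A, 31, 35, rd), (38, Lyra, Xia, A, 31, 40, law), (38, Lyra, Xia, B, 28, 30, x2), (38, Lyra, Xia, B, 28, 35, rd), (38, Lyra, Xia, B, 28, 40, law), (38, Lyra, Xia, B, 34, 30, x2), (38, Lyra, Xia, B, 34, 35, rd), (38, Lyra, Xia, B, 34, 40, law), (4, Orion, Ola, C, 20, 35, p1), (4, Orion, Ola, C, 5, 35, p1), (4, Zephyr, Uma, C, 20, 35, p1), (4, Zephyr, Uma, C, 5, 35, p1)}
Keep only column(s) sname, grade (16 duplicate(s) eliminated): {(Kim, A), (Kim, B), (Ola, C), (Uma, C), (Xia, A), (Xia, B)}

{(Kim, A), (Kim, B), (Ola, C), (Uma, C), (Xia, A), (Xia, B)}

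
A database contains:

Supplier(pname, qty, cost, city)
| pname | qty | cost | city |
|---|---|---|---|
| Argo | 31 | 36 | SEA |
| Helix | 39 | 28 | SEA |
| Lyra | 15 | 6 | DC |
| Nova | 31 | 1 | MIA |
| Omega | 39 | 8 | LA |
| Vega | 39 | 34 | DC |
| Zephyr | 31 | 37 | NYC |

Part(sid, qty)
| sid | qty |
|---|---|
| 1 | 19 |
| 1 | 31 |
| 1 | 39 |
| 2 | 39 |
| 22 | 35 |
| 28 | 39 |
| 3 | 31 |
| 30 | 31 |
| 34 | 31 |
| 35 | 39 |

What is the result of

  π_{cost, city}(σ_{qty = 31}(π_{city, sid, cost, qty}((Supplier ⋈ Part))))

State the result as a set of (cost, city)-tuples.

Joining Supplier and Part on qty yields {(Argo, 31, 36, SEA, 1), (Argo, 31, 36, SEA, 3), (Argo, 31, 36, SEA, 30), (Argo, 31, 36, SEA, 34), (Helix, 39, 28, SEA, 1), (Helix, 39, 28, SEA, 2), (Helix, 39, 28, SEA, 28), (Helix, 39, 28, SEA, 35), (Nova, 31, 1, MIA, 1), (Nova, 31, 1, MIA, 3), (Nova, 31, 1, MIA, 30), (Nova, 31, 1, MIA, 34), (Omega, 39, 8, LA, 1), (Omega, 39, 8, LA, 2), (Omega, 39, 8, LA, 28), (Omega, 39, 8, LA, 35), (Vega, 39, 34, DC, 1), (Vega, 39, 34, DC, 2), (Vega, 39, 34, DC, 28), (Vega, 39, 34, DC, 35), (Zephyr, 31, 37, NYC, 1), (Zephyr, 31, 37, NYC, 3), (Zephyr, 31, 37, NYC, 30), (Zephyr, 31, 37, NYC, 34)}.
π[city, sid, cost, qty]: project onto (city, sid, cost, qty) → {(DC, 1, 34, 39), (DC, 2, 34, 39), (DC, 28, 34, 39), (DC, 35, 34, 39), (LA, 1, 8, 39), (LA, 2, 8, 39), (LA, 28, 8, 39), (LA, 35, 8, 39), (MIA, 1, 1, 31), (MIA, 3, 1, 31), (MIA, 30, 1, 31), (MIA, 34, 1, 31), (NYC, 1, 37, 31), (NYC, 3, 37, 31), (NYC, 30, 37, 31), (NYC, 34, 37, 31), (SEA, 1, 28, 39), (SEA, 1, 36, 31), (SEA, 2, 28, 39), (SEA, 28, 28, 39), (SEA, 3, 36, 31), (SEA, 30, 36, 31), (SEA, 34, 36, 31), (SEA, 35, 28, 39)}
Apply σ_{qty = 31}; surviving tuples: {(MIA, 1, 1, 31), (MIA, 3, 1, 31), (MIA, 30, 1, 31), (MIA, 34, 1, 31), (NYC, 1, 37, 31), (NYC, 3, 37, 31), (NYC, 30, 37, 31), (NYC, 34, 37, 31), (SEA, 1, 36, 31), (SEA, 3, 36, 31), (SEA, 30, 36, 31), (SEA, 34, 36, 31)}
π[cost, city]: project onto (cost, city) (9 duplicate(s) eliminated) → {(1, MIA), (36, SEA), (37, NYC)}

{(1, MIA), (36, SEA), (37, NYC)}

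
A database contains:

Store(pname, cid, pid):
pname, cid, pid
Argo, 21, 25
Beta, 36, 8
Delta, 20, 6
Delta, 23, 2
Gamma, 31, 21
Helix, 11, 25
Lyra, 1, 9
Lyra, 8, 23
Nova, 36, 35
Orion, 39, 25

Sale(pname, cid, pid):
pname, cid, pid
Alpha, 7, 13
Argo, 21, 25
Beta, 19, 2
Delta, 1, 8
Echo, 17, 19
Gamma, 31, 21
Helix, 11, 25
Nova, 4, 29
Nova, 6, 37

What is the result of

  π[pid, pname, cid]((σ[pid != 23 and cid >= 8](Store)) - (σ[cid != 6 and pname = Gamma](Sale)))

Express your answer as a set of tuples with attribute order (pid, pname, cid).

Selection pid != 23 and cid >= 8: {(Argo, 21, 25), (Beta, 36, 8), (Delta, 20, 6), (Delta, 23, 2), (Gamma, 31, 21), (Helix, 11, 25), (Nova, 36, 35), (Orion, 39, 25)}
Selection cid != 6 and pname = Gamma: {(Gamma, 31, 21)}
Difference: {(Argo, 21, 25), (Beta, 36, 8), (Delta, 20, 6), (Delta, 23, 2), (Gamma, 31, 21), (Helix, 11, 25), (Nova, 36, 35), (Orion, 39, 25)} with {(Gamma, 31, 21)} → {(Argo, 21, 25), (Beta, 36, 8), (Delta, 20, 6), (Delta, 23, 2), (Helix, 11, 25), (Nova, 36, 35), (Orion, 39, 25)}
π_{pid, pname, cid} gives {(2, Delta, 23), (25, Argo, 21), (25, Helix, 11), (25, Orion, 39), (35, Nova, 36), (6, Delta, 20), (8, Beta, 36)}.

{(2, Delta, 23), (25, Argo, 21), (25, Helix, 11), (25, Orion, 39), (35, Nova, 36), (6, Delta, 20), (8, Beta, 36)}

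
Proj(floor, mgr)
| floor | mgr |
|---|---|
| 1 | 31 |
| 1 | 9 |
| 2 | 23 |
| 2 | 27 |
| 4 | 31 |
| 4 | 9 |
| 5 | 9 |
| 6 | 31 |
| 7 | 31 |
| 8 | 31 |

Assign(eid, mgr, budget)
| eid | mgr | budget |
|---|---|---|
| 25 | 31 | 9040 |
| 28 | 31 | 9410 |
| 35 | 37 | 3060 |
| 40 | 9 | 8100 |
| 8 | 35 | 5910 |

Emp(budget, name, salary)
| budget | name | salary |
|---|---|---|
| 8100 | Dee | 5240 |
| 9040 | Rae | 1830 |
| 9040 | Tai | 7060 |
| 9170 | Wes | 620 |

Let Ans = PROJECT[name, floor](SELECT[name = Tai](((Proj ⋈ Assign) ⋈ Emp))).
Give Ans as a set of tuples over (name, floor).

Proj ⋈ Assign (natural join on mgr): {(1, 31, 25, 9040), (1, 31, 28, 9410), (1, 9, 40, 8100), (4, 31, 25, 9040), (4, 31, 28, 9410), (4, 9, 40, 8100), (5, 9, 40, 8100), (6, 31, 25, 9040), (6, 31, 28, 9410), (7, 31, 25, 9040), (7, 31, 28, 9410), (8, 31, 25, 9040), (8, 31, 28, 9410)}
(Proj ⋈ Assign) ⋈ Emp (natural join on budget): {(1, 31, 25, 9040, Rae, 1830), (1, 31, 25, 9040, Tai, 7060), (1, 9, 40, 8100, Dee, 5240), (4, 31, 25, 9040, Rae, 1830), (4, 31, 25, 9040, Tai, 7060), (4, 9, 40, 8100, Dee, 5240), (5, 9, 40, 8100, Dee, 5240), (6, 31, 25, 9040, Rae, 1830), (6, 31, 25, 9040, Tai, 7060), (7, 31, 25, 9040, Rae, 1830), (7, 31, 25, 9040, Tai, 7060), (8, 31, 25, 9040, Rae, 1830), (8, 31, 25, 9040, Tai, 7060)}
Apply σ_{name = Tai}; surviving tuples: {(1, 31, 25, 9040, Tai, 7060), (4, 31, 25, 9040, Tai, 7060), (6, 31, 25, 9040, Tai, 7060), (7, 31, 25, 9040, Tai, 7060), (8, 31, 25, 9040, Tai, 7060)}
π[name, floor]: project onto (name, floor) → {(Tai, 1), (Tai, 4), (Tai, 6), (Tai, 7), (Tai, 8)}

{(Tai, 1), (Tai, 4), (Tai, 6), (Tai, 7), (Tai, 8)}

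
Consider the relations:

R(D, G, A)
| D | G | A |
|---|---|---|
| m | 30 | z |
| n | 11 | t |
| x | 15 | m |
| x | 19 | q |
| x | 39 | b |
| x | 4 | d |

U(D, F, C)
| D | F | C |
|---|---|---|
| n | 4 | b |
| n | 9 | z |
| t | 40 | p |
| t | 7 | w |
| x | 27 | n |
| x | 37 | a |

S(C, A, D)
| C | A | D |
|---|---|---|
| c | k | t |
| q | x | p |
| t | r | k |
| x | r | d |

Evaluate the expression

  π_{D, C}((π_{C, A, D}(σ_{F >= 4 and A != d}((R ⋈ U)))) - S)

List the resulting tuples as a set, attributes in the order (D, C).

{(n, b), (n, z), (x, a), (x, n)}

Joining R and U on D yields {(n, 11, t, 4, b), (n, 11, t, 9, z), (x, 15, m, 27, n), (x, 15, m, 37, a), (x, 19, q, 27, n), (x, 19, q, 37, a), (x, 39, b, 27, n), (x, 39, b, 37, a), (x, 4, d, 27, n), (x, 4, d, 37, a)}.
σ[F >= 4 and A != d]: keep tuples satisfying F >= 4 and A != d → {(n, 11, t, 4, b), (n, 11, t, 9, z), (x, 15, m, 27, n), (x, 15, m, 37, a), (x, 19, q, 27, n), (x, 19, q, 37, a), (x, 39, b, 27, n), (x, 39, b, 37, a)}
π[C, A, D]: project onto (C, A, D) → {(a, b, x), (a, m, x), (a, q, x), (b, t, n), (n, b, x), (n, m, x), (n, q, x), (z, t, n)}
Set difference of the two operands is {(a, b, x), (a, m, x), (a, q, x), (b, t, n), (n, b, x), (n, m, x), (n, q, x), (z, t, n)}.
π[D, C]: project onto (D, C) (4 duplicate(s) eliminated) → {(n, b), (n, z), (x, a), (x, n)}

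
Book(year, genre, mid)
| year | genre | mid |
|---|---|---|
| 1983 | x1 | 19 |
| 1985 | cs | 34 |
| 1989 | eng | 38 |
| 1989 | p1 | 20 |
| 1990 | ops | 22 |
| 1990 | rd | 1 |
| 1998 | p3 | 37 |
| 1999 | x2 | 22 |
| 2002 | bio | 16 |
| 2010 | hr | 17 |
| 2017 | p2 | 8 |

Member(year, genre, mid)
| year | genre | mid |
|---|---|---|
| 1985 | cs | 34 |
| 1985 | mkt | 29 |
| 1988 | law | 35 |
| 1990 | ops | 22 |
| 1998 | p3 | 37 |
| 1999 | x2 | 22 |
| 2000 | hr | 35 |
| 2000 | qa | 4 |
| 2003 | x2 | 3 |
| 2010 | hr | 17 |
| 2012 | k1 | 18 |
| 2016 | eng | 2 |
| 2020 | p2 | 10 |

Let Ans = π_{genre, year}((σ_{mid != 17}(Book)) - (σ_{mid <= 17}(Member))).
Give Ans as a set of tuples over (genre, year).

{(bio, 2002), (cs, 1985), (eng, 1989), (ops, 1990), (p1, 1989), (p2, 2017), (p3, 1998), (rd, 1990), (x1, 1983), (x2, 1999)}

Apply σ_{mid != 17}; surviving tuples: {(1983, x1, 19), (1985, cs, 34), (1989, eng, 38), (1989, p1, 20), (1990, ops, 22), (1990, rd, 1), (1998, p3, 37), (1999, x2, 22), (2002, bio, 16), (2017, p2, 8)}
Apply σ_{mid <= 17}; surviving tuples: {(2000, qa, 4), (2003, x2, 3), (2010, hr, 17), (2016, eng, 2), (2020, p2, 10)}
Taking the difference: {(1983, x1, 19), (1985, cs, 34), (1989, eng, 38), (1989, p1, 20), (1990, ops, 22), (1990, rd, 1), (1998, p3, 37), (1999, x2, 22), (2002, bio, 16), (2017, p2, 8)}
Projecting to genre, year: {(bio, 2002), (cs, 1985), (eng, 1989), (ops, 1990), (p1, 1989), (p2, 2017), (p3, 1998), (rd, 1990), (x1, 1983), (x2, 1999)}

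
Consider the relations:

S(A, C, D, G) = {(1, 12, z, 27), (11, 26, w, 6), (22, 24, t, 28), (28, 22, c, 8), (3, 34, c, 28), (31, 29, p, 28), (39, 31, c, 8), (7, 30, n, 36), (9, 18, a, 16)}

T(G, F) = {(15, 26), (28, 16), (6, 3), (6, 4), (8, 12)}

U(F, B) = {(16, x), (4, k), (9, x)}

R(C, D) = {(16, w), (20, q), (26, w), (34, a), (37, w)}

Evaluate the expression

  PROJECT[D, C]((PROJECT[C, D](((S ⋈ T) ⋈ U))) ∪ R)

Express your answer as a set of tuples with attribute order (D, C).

{(a, 34), (c, 34), (p, 29), (q, 20), (t, 24), (w, 16), (w, 26), (w, 37)}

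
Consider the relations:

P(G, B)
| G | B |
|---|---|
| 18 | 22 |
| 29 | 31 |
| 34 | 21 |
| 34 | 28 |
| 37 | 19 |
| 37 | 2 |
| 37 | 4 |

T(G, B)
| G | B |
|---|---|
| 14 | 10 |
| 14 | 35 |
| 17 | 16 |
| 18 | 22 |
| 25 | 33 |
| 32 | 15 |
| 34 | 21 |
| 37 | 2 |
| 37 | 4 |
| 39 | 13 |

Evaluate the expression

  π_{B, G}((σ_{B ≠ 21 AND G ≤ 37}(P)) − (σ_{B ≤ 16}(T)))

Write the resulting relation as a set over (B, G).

Apply σ_{B ≠ 21 AND G ≤ 37}; surviving tuples: {(18, 22), (29, 31), (34, 28), (37, 19), (37, 2), (37, 4)}
Apply σ_{B ≤ 16}; surviving tuples: {(14, 10), (17, 16), (32, 15), (37, 2), (37, 4), (39, 13)}
Set difference of the two operands is {(18, 22), (29, 31), (34, 28), (37, 19)}.
Keep only column(s) B, G: {(19, 37), (22, 18), (28, 34), (31, 29)}

{(19, 37), (22, 18), (28, 34), (31, 29)}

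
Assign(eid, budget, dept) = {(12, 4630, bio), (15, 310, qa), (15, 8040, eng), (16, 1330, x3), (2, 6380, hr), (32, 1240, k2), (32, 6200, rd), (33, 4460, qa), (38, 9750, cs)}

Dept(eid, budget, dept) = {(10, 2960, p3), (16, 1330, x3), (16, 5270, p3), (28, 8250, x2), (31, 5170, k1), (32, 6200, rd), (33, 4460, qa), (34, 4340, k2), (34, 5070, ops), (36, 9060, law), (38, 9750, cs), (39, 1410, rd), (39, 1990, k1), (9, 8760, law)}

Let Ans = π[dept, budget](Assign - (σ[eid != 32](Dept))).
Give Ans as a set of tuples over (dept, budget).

{(bio, 4630), (eng, 8040), (hr, 6380), (k2, 1240), (qa, 310), (rd, 6200)}

Apply σ_{eid != 32}; surviving tuples: {(10, 2960, p3), (16, 1330, x3), (16, 5270, p3), (28, 8250, x2), (31, 5170, k1), (33, 4460, qa), (34, 4340, k2), (34, 5070, ops), (36, 9060, law), (38, 9750, cs), (39, 1410, rd), (39, 1990, k1), (9, 8760, law)}
Set difference of the two operands is {(12, 4630, bio), (15, 310, qa), (15, 8040, eng), (2, 6380, hr), (32, 1240, k2), (32, 6200, rd)}.
Keep only column(s) dept, budget: {(bio, 4630), (eng, 8040), (hr, 6380), (k2, 1240), (qa, 310), (rd, 6200)}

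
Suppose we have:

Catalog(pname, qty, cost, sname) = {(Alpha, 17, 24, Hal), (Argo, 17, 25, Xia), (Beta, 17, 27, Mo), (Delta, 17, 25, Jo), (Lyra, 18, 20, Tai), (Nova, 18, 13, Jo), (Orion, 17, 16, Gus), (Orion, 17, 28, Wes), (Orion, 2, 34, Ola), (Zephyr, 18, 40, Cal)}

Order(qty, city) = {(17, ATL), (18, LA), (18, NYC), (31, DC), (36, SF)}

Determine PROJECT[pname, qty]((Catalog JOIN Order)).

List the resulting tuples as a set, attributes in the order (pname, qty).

Natural join on qty: {(Alpha, 17, 24, Hal, ATL), (Argo, 17, 25, Xia, ATL), (Beta, 17, 27, Mo, ATL), (Delta, 17, 25, Jo, ATL), (Lyra, 18, 20, Tai, LA), (Lyra, 18, 20, Tai, NYC), (Nova, 18, 13, Jo, LA), (Nova, 18, 13, Jo, NYC), (Orion, 17, 16, Gus, ATL), (Orion, 17, 28, Wes, ATL), (Zephyr, 18, 40, Cal, LA), (Zephyr, 18, 40, Cal, NYC)}
Projecting to pname, qty (4 duplicate(s) eliminated): {(Alpha, 17), (Argo, 17), (Beta, 17), (Delta, 17), (Lyra, 18), (Nova, 18), (Orion, 17), (Zephyr, 18)}

{(Alpha, 17), (Argo, 17), (Beta, 17), (Delta, 17), (Lyra, 18), (Nova, 18), (Orion, 17), (Zephyr, 18)}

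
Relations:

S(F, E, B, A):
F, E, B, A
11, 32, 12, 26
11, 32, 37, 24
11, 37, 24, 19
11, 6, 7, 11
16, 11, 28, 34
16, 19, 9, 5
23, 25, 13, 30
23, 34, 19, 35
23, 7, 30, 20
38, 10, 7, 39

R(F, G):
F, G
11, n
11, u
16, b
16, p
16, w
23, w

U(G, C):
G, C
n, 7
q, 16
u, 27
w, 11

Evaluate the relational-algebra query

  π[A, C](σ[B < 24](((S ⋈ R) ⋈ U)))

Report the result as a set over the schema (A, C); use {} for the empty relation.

{(11, 27), (11, 7), (26, 27), (26, 7), (30, 11), (35, 11), (5, 11)}

Joining S and R on F yields {(11, 32, 12, 26, n), (11, 32, 12, 26, u), (11, 32, 37, 24, n), (11, 32, 37, 24, u), (11, 37, 24, 19, n), (11, 37, 24, 19, u), (11, 6, 7, 11, n), (11, 6, 7, 11, u), (16, 11, 28, 34, b), (16, 11, 28, 34, p), (16, 11, 28, 34, w), (16, 19, 9, 5, b), (16, 19, 9, 5, p), (16, 19, 9, 5, w), (23, 25, 13, 30, w), (23, 34, 19, 35, w), (23, 7, 30, 20, w)}.
Joining (S ⋈ R) and U on G yields {(11, 32, 12, 26, n, 7), (11, 32, 12, 26, u, 27), (11, 32, 37, 24, n, 7), (11, 32, 37, 24, u, 27), (11, 37, 24, 19, n, 7), (11, 37, 24, 19, u, 27), (11, 6, 7, 11, n, 7), (11, 6, 7, 11, u, 27), (16, 11, 28, 34, w, 11), (16, 19, 9, 5, w, 11), (23, 25, 13, 30, w, 11), (23, 34, 19, 35, w, 11), (23, 7, 30, 20, w, 11)}.
σ[B < 24]: keep tuples satisfying B < 24 → {(11, 32, 12, 26, n, 7), (11, 32, 12, 26, u, 27), (11, 6, 7, 11, n, 7), (11, 6, 7, 11, u, 27), (16, 19, 9, 5, w, 11), (23, 25, 13, 30, w, 11), (23, 34, 19, 35, w, 11)}
Keep only column(s) A, C: {(11, 27), (11, 7), (26, 27), (26, 7), (30, 11), (35, 11), (5, 11)}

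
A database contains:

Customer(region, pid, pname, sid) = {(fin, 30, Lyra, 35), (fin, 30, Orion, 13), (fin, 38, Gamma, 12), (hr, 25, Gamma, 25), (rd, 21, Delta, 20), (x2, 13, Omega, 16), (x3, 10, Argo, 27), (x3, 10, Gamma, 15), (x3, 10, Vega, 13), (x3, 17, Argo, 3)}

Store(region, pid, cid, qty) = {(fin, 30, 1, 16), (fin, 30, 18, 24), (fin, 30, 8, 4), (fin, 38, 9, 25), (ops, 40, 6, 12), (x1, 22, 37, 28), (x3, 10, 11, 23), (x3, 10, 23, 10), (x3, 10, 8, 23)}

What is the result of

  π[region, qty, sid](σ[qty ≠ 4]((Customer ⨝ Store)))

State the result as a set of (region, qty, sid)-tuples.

{(fin, 16, 13), (fin, 16, 35), (fin, 24, 13), (fin, 24, 35), (fin, 25, 12), (x3, 10, 13), (x3, 10, 15), (x3, 10, 27), (x3, 23, 13), (x3, 23, 15), (x3, 23, 27)}

Joining Customer and Store on region, pid yields {(fin, 30, Lyra, 35, 1, 16), (fin, 30, Lyra, 35, 18, 24), (fin, 30, Lyra, 35, 8, 4), (fin, 30, Orion, 13, 1, 16), (fin, 30, Orion, 13, 18, 24), (fin, 30, Orion, 13, 8, 4), (fin, 38, Gamma, 12, 9, 25), (x3, 10, Argo, 27, 11, 23), (x3, 10, Argo, 27, 23, 10), (x3, 10, Argo, 27, 8, 23), (x3, 10, Gamma, 15, 11, 23), (x3, 10, Gamma, 15, 23, 10), (x3, 10, Gamma, 15, 8, 23), (x3, 10, Vega, 13, 11, 23), (x3, 10, Vega, 13, 23, 10), (x3, 10, Vega, 13, 8, 23)}.
Selection qty ≠ 4: {(fin, 30, Lyra, 35, 1, 16), (fin, 30, Lyra, 35, 18, 24), (fin, 30, Orion, 13, 1, 16), (fin, 30, Orion, 13, 18, 24), (fin, 38, Gamma, 12, 9, 25), (x3, 10, Argo, 27, 11, 23), (x3, 10, Argo, 27, 23, 10), (x3, 10, Argo, 27, 8, 23), (x3, 10, Gamma, 15, 11, 23), (x3, 10, Gamma, 15, 23, 10), (x3, 10, Gamma, 15, 8, 23), (x3, 10, Vega, 13, 11, 23), (x3, 10, Vega, 13, 23, 10), (x3, 10, Vega, 13, 8, 23)}
π[region, qty, sid]: project onto (region, qty, sid) (3 duplicate(s) eliminated) → {(fin, 16, 13), (fin, 16, 35), (fin, 24, 13), (fin, 24, 35), (fin, 25, 12), (x3, 10, 13), (x3, 10, 15), (x3, 10, 27), (x3, 23, 13), (x3, 23, 15), (x3, 23, 27)}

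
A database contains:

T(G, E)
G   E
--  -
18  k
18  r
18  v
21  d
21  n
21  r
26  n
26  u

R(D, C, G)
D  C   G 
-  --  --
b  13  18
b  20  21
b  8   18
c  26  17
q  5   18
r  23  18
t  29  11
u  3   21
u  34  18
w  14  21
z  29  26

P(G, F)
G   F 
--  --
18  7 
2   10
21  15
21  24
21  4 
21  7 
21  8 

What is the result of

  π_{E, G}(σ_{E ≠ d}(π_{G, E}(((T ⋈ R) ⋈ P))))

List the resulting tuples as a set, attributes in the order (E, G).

T ⋈ R (natural join on G): {(18, k, b, 13), (18, k, b, 8), (18, k, q, 5), (18, k, r, 23), (18, k, u, 34), (18, r, b, 13), (18, r, b, 8), (18, r, q, 5), (18, r, r, 23), (18, r, u, 34), (18, v, b, 13), (18, v, b, 8), (18, v, q, 5), (18, v, r, 23), (18, v, u, 34), (21, d, b, 20), (21, d, u, 3), (21, d, w, 14), (21, n, b, 20), (21, n, u, 3), (21, n, w, 14), (21, r, b, 20), (21, r, u, 3), (21, r, w, 14), (26, n, z, 29), (26, u, z, 29)}
(T ⋈ R) ⋈ P (natural join on G): {(18, k, b, 13, 7), (18, k, b, 8, 7), (18, k, q, 5, 7), (18, k, r, 23, 7), (18, k, u, 34, 7), (18, r, b, 13, 7), (18, r, b, 8, 7), (18, r, q, 5, 7), (18, r, r, 23, 7), (18, r, u, 34, 7), (18, v, b, 13, 7), (18, v, b, 8, 7), (18, v, q, 5, 7), (18, v, r, 23, 7), (18, v, u, 34, 7), (21, d, b, 20, 15), (21, d, b, 20, 24), (21, d, b, 20, 4), (21, d, b, 20, 7), (21, d, b, 20, 8), (21, d, u, 3, 15), (21, d, u, 3, 24), (21, d, u, 3, 4), (21, d, u, 3, 7), (21, d, u, 3, 8), (21, d, w, 14, 15), (21, d, w, 14, 24), (21, d, w, 14, 4), (21, d, w, 14, 7), (21, d, w, 14, 8), (21, n, b, 20, 15), (21, n, b, 20, 24), (21, n, b, 20, 4), (21, n, b, 20, 7), (21, n, b, 20, 8), (21, n, u, 3, 15), (21, n, u, 3, 24), (21, n, u, 3, 4), (21, n, u, 3, 7), (21, n, u, 3, 8), (21, n, w, 14, 15), (21, n, w, 14, 24), (21, n, w, 14, 4), (21, n, w, 14, 7), (21, n, w, 14, 8), (21, r, b, 20, 15), (21, r, b, 20, 24), (21, r, b, 20, 4), (21, r, b, 20, 7), (21, r, b, 20, 8), (21, r, u, 3, 15), (21, r, u, 3, 24), (21, r, u, 3, 4), (21, r, u, 3, 7), (21, r, u, 3, 8), (21, r, w, 14, 15), (21, r, w, 14, 24), (21, r, w, 14, 4), (21, r, w, 14, 7), (21, r, w, 14, 8)}
π[G, E]: project onto (G, E) (54 duplicate(s) eliminated) → {(18, k), (18, r), (18, v), (21, d), (21, n), (21, r)}
Selection E ≠ d: {(18, k), (18, r), (18, v), (21, n), (21, r)}
π[E, G]: project onto (E, G) → {(k, 18), (n, 21), (r, 18), (r, 21), (v, 18)}

{(k, 18), (n, 21), (r, 18), (r, 21), (v, 18)}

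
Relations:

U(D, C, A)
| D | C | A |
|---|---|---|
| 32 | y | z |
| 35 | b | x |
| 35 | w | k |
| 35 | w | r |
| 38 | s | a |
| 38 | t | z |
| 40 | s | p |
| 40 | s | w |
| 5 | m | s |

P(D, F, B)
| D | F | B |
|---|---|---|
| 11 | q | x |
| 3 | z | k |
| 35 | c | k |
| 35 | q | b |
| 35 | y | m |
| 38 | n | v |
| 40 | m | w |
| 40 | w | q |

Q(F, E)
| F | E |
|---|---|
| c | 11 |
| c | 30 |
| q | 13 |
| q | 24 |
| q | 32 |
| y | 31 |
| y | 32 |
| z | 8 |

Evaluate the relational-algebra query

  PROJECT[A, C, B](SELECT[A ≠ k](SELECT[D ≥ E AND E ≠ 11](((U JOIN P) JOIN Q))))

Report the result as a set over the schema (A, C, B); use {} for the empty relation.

Natural join on D: {(35, b, x, c, k), (35, b, x, q, b), (35, b, x, y, m), (35, w, k, c, k), (35, w, k, q, b), (35, w, k, y, m), (35, w, r, c, k), (35, w, r, q, b), (35, w, r, y, m), (38, s, a, n, v), (38, t, z, n, v), (40, s, p, m, w), (40, s, p, w, q), (40, s, w, m, w), (40, s, w, w, q)}
Natural join on F: {(35, b, x, c, k, 11), (35, b, x, c, k, 30), (35, b, x, q, b, 13), (35, b, x, q, b, 24), (35, b, x, q, b, 32), (35, b, x, y, m, 31), (35, b, x, y, m, 32), (35, w, k, c, k, 11), (35, w, k, c, k, 30), (35, w, k, q, b, 13), (35, w, k, q, b, 24), (35, w, k, q, b, 32), (35, w, k, y, m, 31), (35, w, k, y, m, 32), (35, w, r, c, k, 11), (35, w, r, c, k, 30), (35, w, r, q, b, 13), (35, w, r, q, b, 24), (35, w, r, q, b, 32), (35, w, r, y, m, 31), (35, w, r, y, m, 32)}
Apply σ_{D ≥ E AND E ≠ 11}; surviving tuples: {(35, b, x, c, k, 30), (35, b, x, q, b, 13), (35, b, x, q, b, 24), (35, b, x, q, b, 32), (35, b, x, y, m, 31), (35, b, x, y, m, 32), (35, w, k, c, k, 30), (35, w, k, q, b, 13), (35, w, k, q, b, 24), (35, w, k, q, b, 32), (35, w, k, y, m, 31), (35, w, k, y, m, 32), (35, w, r, c, k, 30), (35, w, r, q, b, 13), (35, w, r, q, b, 24), (35, w, r, q, b, 32), (35, w, r, y, m, 31), (35, w, r, y, m, 32)}
Apply σ_{A ≠ k}; surviving tuples: {(35, b, x, c, k, 30), (35, b, x, q, b, 13), (35, b, x, q, b, 24), (35, b, x, q, b, 32), (35, b, x, y, m, 31), (35, b, x, y, m, 32), (35, w, r, c, k, 30), (35, w, r, q, b, 13), (35, w, r, q, b, 24), (35, w, r, q, b, 32), (35, w, r, y, m, 31), (35, w, r, y, m, 32)}
Keep only column(s) A, C, B (6 duplicate(s) eliminated): {(r, w, b), (r, w, k), (r, w, m), (x, b, b), (x, b, k), (x, b, m)}

{(r, w, b), (r, w, k), (r, w, m), (x, b, b), (x, b, k), (x, b, m)}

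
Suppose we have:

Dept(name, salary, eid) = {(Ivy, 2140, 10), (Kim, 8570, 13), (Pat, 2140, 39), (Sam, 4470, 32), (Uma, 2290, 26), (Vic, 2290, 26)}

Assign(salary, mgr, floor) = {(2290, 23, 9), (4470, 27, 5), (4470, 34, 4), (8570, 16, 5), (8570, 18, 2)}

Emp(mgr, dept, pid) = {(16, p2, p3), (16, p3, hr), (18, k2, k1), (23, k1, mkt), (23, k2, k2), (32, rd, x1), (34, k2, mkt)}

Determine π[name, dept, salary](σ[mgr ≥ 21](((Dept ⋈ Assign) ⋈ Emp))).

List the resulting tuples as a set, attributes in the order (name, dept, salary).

Natural join on salary: {(Kim, 8570, 13, 16, 5), (Kim, 8570, 13, 18, 2), (Sam, 4470, 32, 27, 5), (Sam, 4470, 32, 34, 4), (Uma, 2290, 26, 23, 9), (Vic, 2290, 26, 23, 9)}
Natural join on mgr: {(Kim, 8570, 13, 16, 5, p2, p3), (Kim, 8570, 13, 16, 5, p3, hr), (Kim, 8570, 13, 18, 2, k2, k1), (Sam, 4470, 32, 34, 4, k2, mkt), (Uma, 2290, 26, 23, 9, k1, mkt), (Uma, 2290, 26, 23, 9, k2, k2), (Vic, 2290, 26, 23, 9, k1, mkt), (Vic, 2290, 26, 23, 9, k2, k2)}
Apply σ_{mgr ≥ 21}; surviving tuples: {(Sam, 4470, 32, 34, 4, k2, mkt), (Uma, 2290, 26, 23, 9, k1, mkt), (Uma, 2290, 26, 23, 9, k2, k2), (Vic, 2290, 26, 23, 9, k1, mkt), (Vic, 2290, 26, 23, 9, k2, k2)}
π[name, dept, salary]: project onto (name, dept, salary) → {(Sam, k2, 4470), (Uma, k1, 2290), (Uma, k2, 2290), (Vic, k1, 2290), (Vic, k2, 2290)}

{(Sam, k2, 4470), (Uma, k1, 2290), (Uma, k2, 2290), (Vic, k1, 2290), (Vic, k2, 2290)}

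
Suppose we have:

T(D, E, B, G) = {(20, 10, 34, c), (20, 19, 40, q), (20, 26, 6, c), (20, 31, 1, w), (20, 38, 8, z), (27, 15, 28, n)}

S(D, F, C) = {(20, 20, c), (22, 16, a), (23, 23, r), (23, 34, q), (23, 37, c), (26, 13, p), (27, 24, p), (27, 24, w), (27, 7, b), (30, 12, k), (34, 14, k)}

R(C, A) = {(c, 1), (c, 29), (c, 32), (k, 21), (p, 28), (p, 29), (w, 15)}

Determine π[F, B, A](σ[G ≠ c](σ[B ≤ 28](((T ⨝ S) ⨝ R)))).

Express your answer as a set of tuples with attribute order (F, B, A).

{(20, 1, 1), (20, 1, 29), (20, 1, 32), (20, 8, 1), (20, 8, 29), (20, 8, 32), (24, 28, 15), (24, 28, 28), (24, 28, 29)}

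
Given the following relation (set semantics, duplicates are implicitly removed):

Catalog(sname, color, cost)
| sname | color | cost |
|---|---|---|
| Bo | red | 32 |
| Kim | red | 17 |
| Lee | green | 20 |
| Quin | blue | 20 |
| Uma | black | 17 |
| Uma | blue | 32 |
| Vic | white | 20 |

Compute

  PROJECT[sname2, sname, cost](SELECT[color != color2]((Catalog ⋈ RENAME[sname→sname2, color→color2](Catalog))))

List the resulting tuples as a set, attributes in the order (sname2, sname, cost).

{(Bo, Uma, 32), (Kim, Uma, 17), (Lee, Quin, 20), (Lee, Vic, 20), (Quin, Lee, 20), (Quin, Vic, 20), (Uma, Bo, 32), (Uma, Kim, 17), (Vic, Lee, 20), (Vic, Quin, 20)}

ρ[sname→sname2, color→color2]: schema becomes (sname2, color2, cost); tuples unchanged.
Catalog ⋈ RENAME[sname→sname2, color→color2](Catalog) (natural join on cost): {(Bo, red, 32, Bo, red), (Bo, red, 32, Uma, blue), (Kim, red, 17, Kim, red), (Kim, red, 17, Uma, black), (Lee, green, 20, Lee, green), (Lee, green, 20, Quin, blue), (Lee, green, 20, Vic, white), (Quin, blue, 20, Lee, green), (Quin, blue, 20, Quin, blue), (Quin, blue, 20, Vic, white), (Uma, black, 17, Kim, red), (Uma, black, 17, Uma, black), (Uma, blue, 32, Bo, red), (Uma, blue, 32, Uma, blue), (Vic, white, 20, Lee, green), (Vic, white, 20, Quin, blue), (Vic, white, 20, Vic, white)}
Filtering on color != color2 leaves {(Bo, red, 32, Uma, blue), (Kim, red, 17, Uma, black), (Lee, green, 20, Quin, blue), (Lee, green, 20, Vic, white), (Quin, blue, 20, Lee, green), (Quin, blue, 20, Vic, white), (Uma, black, 17, Kim, red), (Uma, blue, 32, Bo, red), (Vic, white, 20, Lee, green), (Vic, white, 20, Quin, blue)}.
Keep only column(s) sname2, sname, cost: {(Bo, Uma, 32), (Kim, Uma, 17), (Lee, Quin, 20), (Lee, Vic, 20), (Quin, Lee, 20), (Quin, Vic, 20), (Uma, Bo, 32), (Uma, Kim, 17), (Vic, Lee, 20), (Vic, Quin, 20)}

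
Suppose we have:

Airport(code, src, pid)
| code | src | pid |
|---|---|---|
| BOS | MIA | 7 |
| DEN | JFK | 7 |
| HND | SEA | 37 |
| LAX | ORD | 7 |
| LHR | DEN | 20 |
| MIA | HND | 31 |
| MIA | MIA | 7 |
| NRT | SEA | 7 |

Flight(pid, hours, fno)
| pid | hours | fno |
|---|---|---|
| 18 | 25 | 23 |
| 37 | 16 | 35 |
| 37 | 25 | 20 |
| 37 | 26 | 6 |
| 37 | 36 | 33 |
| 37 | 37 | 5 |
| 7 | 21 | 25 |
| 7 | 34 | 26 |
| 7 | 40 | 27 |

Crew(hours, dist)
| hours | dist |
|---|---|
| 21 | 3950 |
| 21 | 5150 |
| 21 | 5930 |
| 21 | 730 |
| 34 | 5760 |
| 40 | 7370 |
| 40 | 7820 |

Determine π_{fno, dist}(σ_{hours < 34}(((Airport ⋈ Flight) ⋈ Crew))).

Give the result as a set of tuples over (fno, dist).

Natural join on pid: {(BOS, MIA, 7, 21, 25), (BOS, MIA, 7, 34, 26), (BOS, MIA, 7, 40, 27), (DEN, JFK, 7, 21, 25), (DEN, JFK, 7, 34, 26), (DEN, JFK, 7, 40, 27), (HND, SEA, 37, 16, 35), (HND, SEA, 37, 25, 20), (HND, SEA, 37, 26, 6), (HND, SEA, 37, 36, 33), (HND, SEA, 37, 37, 5), (LAX, ORD, 7, 21, 25), (LAX, ORD, 7, 34, 26), (LAX, ORD, 7, 40, 27), (MIA, MIA, 7, 21, 25), (MIA, MIA, 7, 34, 26), (MIA, MIA, 7, 40, 27), (NRT, SEA, 7, 21, 25), (NRT, SEA, 7, 34, 26), (NRT, SEA, 7, 40, 27)}
Natural join on hours: {(BOS, MIA, 7, 21, 25, 3950), (BOS, MIA, 7, 21, 25, 5150), (BOS, MIA, 7, 21, 25, 5930), (BOS, MIA, 7, 21, 25, 730), (BOS, MIA, 7, 34, 26, 5760), (BOS, MIA, 7, 40, 27, 7370), (BOS, MIA, 7, 40, 27, 7820), (DEN, JFK, 7, 21, 25, 3950), (DEN, JFK, 7, 21, 25, 5150), (DEN, JFK, 7, 21, 25, 5930), (DEN, JFK, 7, 21, 25, 730), (DEN, JFK, 7, 34, 26, 5760), (DEN, JFK, 7, 40, 27, 7370), (DEN, JFK, 7, 40, 27, 7820), (LAX, ORD, 7, 21, 25, 3950), (LAX, ORD, 7, 21, 25, 5150), (LAX, ORD, 7, 21, 25, 5930), (LAX, ORD, 7, 21, 25, 730), (LAX, ORD, 7, 34, 26, 5760), (LAX, ORD, 7, 40, 27, 7370), (LAX, ORD, 7, 40, 27, 7820), (MIA, MIA, 7, 21, 25, 3950), (MIA, MIA, 7, 21, 25, 5150), (MIA, MIA, 7, 21, 25, 5930), (MIA, MIA, 7, 21, 25, 730), (MIA, MIA, 7, 34, 26, 5760), (MIA, MIA, 7, 40, 27, 7370), (MIA, MIA, 7, 40, 27, 7820), (NRT, SEA, 7, 21, 25, 3950), (NRT, SEA, 7, 21, 25, 5150), (NRT, SEA, 7, 21, 25, 5930), (NRT, SEA, 7, 21, 25, 730), (NRT, SEA, 7, 34, 26, 5760), (NRT, SEA, 7, 40, 27, 7370), (NRT, SEA, 7, 40, 27, 7820)}
Apply σ_{hours < 34}; surviving tuples: {(BOS, MIA, 7, 21, 25, 3950), (BOS, MIA, 7, 21, 25, 5150), (BOS, MIA, 7, 21, 25, 5930), (BOS, MIA, 7, 21, 25, 730), (DEN, JFK, 7, 21, 25, 3950), (DEN, JFK, 7, 21, 25, 5150), (DEN, JFK, 7, 21, 25, 5930), (DEN, JFK, 7, 21, 25, 730), (LAX, ORD, 7, 21, 25, 3950), (LAX, ORD, 7, 21, 25, 5150), (LAX, ORD, 7, 21, 25, 5930), (LAX, ORD, 7, 21, 25, 730), (MIA, MIA, 7, 21, 25, 3950), (MIA, MIA, 7, 21, 25, 5150), (MIA, MIA, 7, 21, 25, 5930), (MIA, MIA, 7, 21, 25, 730), (NRT, SEA, 7, 21, 25, 3950), (NRT, SEA, 7, 21, 25, 5150), (NRT, SEA, 7, 21, 25, 5930), (NRT, SEA, 7, 21, 25, 730)}
Keep only column(s) fno, dist (16 duplicate(s) eliminated): {(25, 3950), (25, 5150), (25, 5930), (25, 730)}

{(25, 3950), (25, 5150), (25, 5930), (25, 730)}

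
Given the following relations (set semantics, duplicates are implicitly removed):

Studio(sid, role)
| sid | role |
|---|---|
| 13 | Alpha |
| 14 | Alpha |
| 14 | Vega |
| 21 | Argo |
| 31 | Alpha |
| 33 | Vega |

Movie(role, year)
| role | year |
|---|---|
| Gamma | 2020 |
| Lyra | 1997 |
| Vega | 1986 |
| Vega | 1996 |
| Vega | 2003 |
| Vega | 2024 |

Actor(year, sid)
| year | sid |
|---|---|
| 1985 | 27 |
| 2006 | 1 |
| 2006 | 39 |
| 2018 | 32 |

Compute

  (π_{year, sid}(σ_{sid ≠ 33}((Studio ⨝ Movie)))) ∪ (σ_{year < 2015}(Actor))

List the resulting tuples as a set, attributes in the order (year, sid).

{(1985, 27), (1986, 14), (1996, 14), (2003, 14), (2006, 1), (2006, 39), (2024, 14)}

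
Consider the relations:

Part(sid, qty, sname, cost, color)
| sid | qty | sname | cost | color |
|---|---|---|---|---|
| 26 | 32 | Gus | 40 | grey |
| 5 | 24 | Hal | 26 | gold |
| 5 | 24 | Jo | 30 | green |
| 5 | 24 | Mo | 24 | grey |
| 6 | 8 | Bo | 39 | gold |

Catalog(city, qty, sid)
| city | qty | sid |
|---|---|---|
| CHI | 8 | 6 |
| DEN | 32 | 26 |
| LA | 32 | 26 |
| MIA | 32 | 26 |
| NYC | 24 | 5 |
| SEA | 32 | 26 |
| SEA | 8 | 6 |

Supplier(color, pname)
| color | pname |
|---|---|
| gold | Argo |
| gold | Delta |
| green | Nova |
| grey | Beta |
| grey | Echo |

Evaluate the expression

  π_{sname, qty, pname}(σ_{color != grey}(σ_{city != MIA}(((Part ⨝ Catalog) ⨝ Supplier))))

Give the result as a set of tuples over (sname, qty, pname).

{(Bo, 8, Argo), (Bo, 8, Delta), (Hal, 24, Argo), (Hal, 24, Delta), (Jo, 24, Nova)}

Joining Part and Catalog on sid, qty yields {(26, 32, Gus, 40, grey, DEN), (26, 32, Gus, 40, grey, LA), (26, 32, Gus, 40, grey, MIA), (26, 32, Gus, 40, grey, SEA), (5, 24, Hal, 26, gold, NYC), (5, 24, Jo, 30, green, NYC), (5, 24, Mo, 24, grey, NYC), (6, 8, Bo, 39, gold, CHI), (6, 8, Bo, 39, gold, SEA)}.
Joining (Part ⨝ Catalog) and Supplier on color yields {(26, 32, Gus, 40, grey, DEN, Beta), (26, 32, Gus, 40, grey, DEN, Echo), (26, 32, Gus, 40, grey, LA, Beta), (26, 32, Gus, 40, grey, LA, Echo), (26, 32, Gus, 40, grey, MIA, Beta), (26, 32, Gus, 40, grey, MIA, Echo), (26, 32, Gus, 40, grey, SEA, Beta), (26, 32, Gus, 40, grey, SEA, Echo), (5, 24, Hal, 26, gold, NYC, Argo), (5, 24, Hal, 26, gold, NYC, Delta), (5, 24, Jo, 30, green, NYC, Nova), (5, 24, Mo, 24, grey, NYC, Beta), (5, 24, Mo, 24, grey, NYC, Echo), (6, 8, Bo, 39, gold, CHI, Argo), (6, 8, Bo, 39, gold, CHI, Delta), (6, 8, Bo, 39, gold, SEA, Argo), (6, 8, Bo, 39, gold, SEA, Delta)}.
σ[city != MIA]: keep tuples satisfying city != MIA → {(26, 32, Gus, 40, grey, DEN, Beta), (26, 32, Gus, 40, grey, DEN, Echo), (26, 32, Gus, 40, grey, LA, Beta), (26, 32, Gus, 40, grey, LA, Echo), (26, 32, Gus, 40, grey, SEA, Beta), (26, 32, Gus, 40, grey, SEA, Echo), (5, 24, Hal, 26, gold, NYC, Argo), (5, 24, Hal, 26, gold, NYC, Delta), (5, 24, Jo, 30, green, NYC, Nova), (5, 24, Mo, 24, grey, NYC, Beta), (5, 24, Mo, 24, grey, NYC, Echo), (6, 8, Bo, 39, gold, CHI, Argo), (6, 8, Bo, 39, gold, CHI, Delta), (6, 8, Bo, 39, gold, SEA, Argo), (6, 8, Bo, 39, gold, SEA, Delta)}
σ[color != grey]: keep tuples satisfying color != grey → {(5, 24, Hal, 26, gold, NYC, Argo), (5, 24, Hal, 26, gold, NYC, Delta), (5, 24, Jo, 30, green, NYC, Nova), (6, 8, Bo, 39, gold, CHI, Argo), (6, 8, Bo, 39, gold, CHI, Delta), (6, 8, Bo, 39, gold, SEA, Argo), (6, 8, Bo, 39, gold, SEA, Delta)}
π[sname, qty, pname]: project onto (sname, qty, pname) (2 duplicate(s) eliminated) → {(Bo, 8, Argo), (Bo, 8, Delta), (Hal, 24, Argo), (Hal, 24, Delta), (Jo, 24, Nova)}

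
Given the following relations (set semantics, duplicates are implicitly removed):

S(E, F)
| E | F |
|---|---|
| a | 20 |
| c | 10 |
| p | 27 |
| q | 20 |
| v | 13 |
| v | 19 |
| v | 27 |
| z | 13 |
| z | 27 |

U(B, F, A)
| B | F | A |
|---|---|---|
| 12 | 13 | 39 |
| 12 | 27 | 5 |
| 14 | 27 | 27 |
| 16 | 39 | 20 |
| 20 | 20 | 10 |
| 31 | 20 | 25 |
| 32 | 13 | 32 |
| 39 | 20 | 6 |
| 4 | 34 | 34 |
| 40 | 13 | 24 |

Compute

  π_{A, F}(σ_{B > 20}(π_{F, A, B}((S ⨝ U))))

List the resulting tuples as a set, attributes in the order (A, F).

S ⋈ U (natural join on F): {(a, 20, 20, 10), (a, 20, 31, 25), (a, 20, 39, 6), (p, 27, 12, 5), (p, 27, 14, 27), (q, 20, 20, 10), (q, 20, 31, 25), (q, 20, 39, 6), (v, 13, 12, 39), (v, 13, 32, 32), (v, 13, 40, 24), (v, 27, 12, 5), (v, 27, 14, 27), (z, 13, 12, 39), (z, 13, 32, 32), (z, 13, 40, 24), (z, 27, 12, 5), (z, 27, 14, 27)}
Keep only column(s) F, A, B (10 duplicate(s) eliminated): {(13, 24, 40), (13, 32, 32), (13, 39, 12), (20, 10, 20), (20, 25, 31), (20, 6, 39), (27, 27, 14), (27, 5, 12)}
Selection B > 20: {(13, 24, 40), (13, 32, 32), (20, 25, 31), (20, 6, 39)}
Keep only column(s) A, F: {(24, 13), (25, 20), (32, 13), (6, 20)}

{(24, 13), (25, 20), (32, 13), (6, 20)}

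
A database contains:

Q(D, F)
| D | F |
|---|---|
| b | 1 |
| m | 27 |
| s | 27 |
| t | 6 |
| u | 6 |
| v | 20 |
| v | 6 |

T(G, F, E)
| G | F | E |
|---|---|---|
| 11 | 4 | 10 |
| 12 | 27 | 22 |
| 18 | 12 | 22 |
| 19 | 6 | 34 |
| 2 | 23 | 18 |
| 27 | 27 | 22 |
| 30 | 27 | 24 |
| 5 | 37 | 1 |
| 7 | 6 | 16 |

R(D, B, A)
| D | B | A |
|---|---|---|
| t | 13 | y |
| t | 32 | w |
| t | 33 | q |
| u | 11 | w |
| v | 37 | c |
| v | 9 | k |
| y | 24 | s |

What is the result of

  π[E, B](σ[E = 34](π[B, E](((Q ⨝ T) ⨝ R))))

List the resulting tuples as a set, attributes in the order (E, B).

Joining Q and T on F yields {(m, 27, 12, 22), (m, 27, 27, 22), (m, 27, 30, 24), (s, 27, 12, 22), (s, 27, 27, 22), (s, 27, 30, 24), (t, 6, 19, 34), (t, 6, 7, 16), (u, 6, 19, 34), (u, 6, 7, 16), (v, 6, 19, 34), (v, 6, 7, 16)}.
Joining (Q ⨝ T) and R on D yields {(t, 6, 19, 34, 13, y), (t, 6, 19, 34, 32, w), (t, 6, 19, 34, 33, q), (t, 6, 7, 16, 13, y), (t, 6, 7, 16, 32, w), (t, 6, 7, 16, 33, q), (u, 6, 19, 34, 11, w), (u, 6, 7, 16, 11, w), (v, 6, 19, 34, 37, c), (v, 6, 19, 34, 9, k), (v, 6, 7, 16, 37, c), (v, 6, 7, 16, 9, k)}.
π[B, E]: project onto (B, E) → {(11, 16), (11, 34), (13, 16), (13, 34), (32, 16), (32, 34), (33, 16), (33, 34), (37, 16), (37, 34), (9, 16), (9, 34)}
σ[E = 34]: keep tuples satisfying E = 34 → {(11, 34), (13, 34), (32, 34), (33, 34), (37, 34), (9, 34)}
π[E, B]: project onto (E, B) → {(34, 11), (34, 13), (34, 32), (34, 33), (34, 37), (34, 9)}

{(34, 11), (34, 13), (34, 32), (34, 33), (34, 37), (34, 9)}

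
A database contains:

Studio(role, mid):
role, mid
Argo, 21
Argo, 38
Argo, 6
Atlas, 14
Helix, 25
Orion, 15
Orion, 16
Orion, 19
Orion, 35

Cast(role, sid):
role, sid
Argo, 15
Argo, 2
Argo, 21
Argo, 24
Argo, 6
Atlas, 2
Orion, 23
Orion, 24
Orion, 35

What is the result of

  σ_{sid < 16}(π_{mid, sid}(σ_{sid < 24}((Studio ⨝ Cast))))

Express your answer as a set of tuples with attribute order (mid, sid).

{(14, 2), (21, 15), (21, 2), (21, 6), (38, 15), (38, 2), (38, 6), (6, 15), (6, 2), (6, 6)}

Natural join on role: {(Argo, 21, 15), (Argo, 21, 2), (Argo, 21, 21), (Argo, 21, 24), (Argo, 21, 6), (Argo, 38, 15), (Argo, 38, 2), (Argo, 38, 21), (Argo, 38, 24), (Argo, 38, 6), (Argo, 6, 15), (Argo, 6, 2), (Argo, 6, 21), (Argo, 6, 24), (Argo, 6, 6), (Atlas, 14, 2), (Orion, 15, 23), (Orion, 15, 24), (Orion, 15, 35), (Orion, 16, 23), (Orion, 16, 24), (Orion, 16, 35), (Orion, 19, 23), (Orion, 19, 24), (Orion, 19, 35), (Orion, 35, 23), (Orion, 35, 24), (Orion, 35, 35)}
Filtering on sid < 24 leaves {(Argo, 21, 15), (Argo, 21, 2), (Argo, 21, 21), (Argo, 21, 6), (Argo, 38, 15), (Argo, 38, 2), (Argo, 38, 21), (Argo, 38, 6), (Argo, 6, 15), (Argo, 6, 2), (Argo, 6, 21), (Argo, 6, 6), (Atlas, 14, 2), (Orion, 15, 23), (Orion, 16, 23), (Orion, 19, 23), (Orion, 35, 23)}.
π_{mid, sid} gives {(14, 2), (15, 23), (16, 23), (19, 23), (21, 15), (21, 2), (21, 21), (21, 6), (35, 23), (38, 15), (38, 2), (38, 21), (38, 6), (6, 15), (6, 2), (6, 21), (6, 6)}.
Filtering on sid < 16 leaves {(14, 2), (21, 15), (21, 2), (21, 6), (38, 15), (38, 2), (38, 6), (6, 15), (6, 2), (6, 6)}.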